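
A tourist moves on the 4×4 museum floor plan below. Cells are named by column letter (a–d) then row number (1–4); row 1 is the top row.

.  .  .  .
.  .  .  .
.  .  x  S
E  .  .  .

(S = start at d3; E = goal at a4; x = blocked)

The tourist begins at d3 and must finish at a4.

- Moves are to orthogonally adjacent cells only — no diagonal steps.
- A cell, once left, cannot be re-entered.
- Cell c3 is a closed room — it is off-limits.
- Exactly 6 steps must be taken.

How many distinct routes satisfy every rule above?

Need simple routes of exactly 6 moves from d3 to a4 (Manhattan distance 4, so 1 moves are spent on a detour and 1 undoing it).
Enumerating: d3 d2 c2 b2 b3 b4 a4 | d3 d2 c2 b2 b3 a3 a4 | d3 d2 c2 b2 a2 a3 a4 | d3 d4 c4 b4 b3 a3 a4.
That gives 4 routes.

4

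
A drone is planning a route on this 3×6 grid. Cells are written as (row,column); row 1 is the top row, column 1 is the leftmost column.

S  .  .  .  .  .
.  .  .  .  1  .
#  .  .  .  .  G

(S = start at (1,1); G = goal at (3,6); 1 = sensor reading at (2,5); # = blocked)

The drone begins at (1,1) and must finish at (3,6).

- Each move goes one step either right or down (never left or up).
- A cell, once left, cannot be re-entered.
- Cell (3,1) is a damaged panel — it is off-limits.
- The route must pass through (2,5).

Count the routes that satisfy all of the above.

10

A right/down-only route from (1,1) to (3,6) makes exactly 2 down-moves and 5 right-moves in some order.
With no other constraints that would be C(7,2) = 21 routes.
Split at (2,5) and multiply the segment counts (each segment already excludes blocked cells): (1,1)→(2,5): 5; (2,5)→(3,6): 2; product = 10.
That gives 10 routes.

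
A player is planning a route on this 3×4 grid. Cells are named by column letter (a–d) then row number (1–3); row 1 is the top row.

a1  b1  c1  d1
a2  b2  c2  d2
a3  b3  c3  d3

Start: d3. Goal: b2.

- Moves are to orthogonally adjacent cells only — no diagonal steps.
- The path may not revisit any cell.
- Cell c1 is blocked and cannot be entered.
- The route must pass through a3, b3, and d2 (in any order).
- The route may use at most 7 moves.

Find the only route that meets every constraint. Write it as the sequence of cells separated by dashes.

d3 - d2 - c2 - c3 - b3 - a3 - a2 - b2

The budget equals the shortest possible length, so every move has to be on a shortest route through the required cells.
Route from d3: up to d2, left to c2, down to c3, 2× left (reaching a3), up to a2, right to b2 — 7 moves in all.
Check: all required cells visited; 7 ≤ 7 moves.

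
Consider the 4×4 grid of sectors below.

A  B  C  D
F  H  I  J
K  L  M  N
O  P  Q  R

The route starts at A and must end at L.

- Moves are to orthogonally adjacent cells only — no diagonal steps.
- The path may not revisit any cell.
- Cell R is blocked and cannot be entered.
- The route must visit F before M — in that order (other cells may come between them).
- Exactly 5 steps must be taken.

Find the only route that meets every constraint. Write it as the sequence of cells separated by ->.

The waypoints must appear in the order F, M, with no cell reused.
Route from A: down 1 to F, right 2 to I, down 1 to M, left 1 to L — 5 moves in all.
Check: order respected (F at step 1, M at step 4); 5 moves as required.

A -> F -> H -> I -> M -> L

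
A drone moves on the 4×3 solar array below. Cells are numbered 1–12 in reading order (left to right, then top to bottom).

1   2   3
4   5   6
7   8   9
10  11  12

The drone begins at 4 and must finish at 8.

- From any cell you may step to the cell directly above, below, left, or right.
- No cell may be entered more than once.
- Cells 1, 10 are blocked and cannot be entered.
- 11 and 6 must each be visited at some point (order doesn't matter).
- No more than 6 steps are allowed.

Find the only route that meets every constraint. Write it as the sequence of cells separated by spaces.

4 5 6 9 12 11 8

The 6-move cap with required stops at 11, 6 leaves no slack for detours.
Route from 4: 2× right (reaching 6), 2× down (reaching 12), left to 11, up to 8 — 6 moves in all.
Check: all required cells visited; 6 ≤ 6 moves.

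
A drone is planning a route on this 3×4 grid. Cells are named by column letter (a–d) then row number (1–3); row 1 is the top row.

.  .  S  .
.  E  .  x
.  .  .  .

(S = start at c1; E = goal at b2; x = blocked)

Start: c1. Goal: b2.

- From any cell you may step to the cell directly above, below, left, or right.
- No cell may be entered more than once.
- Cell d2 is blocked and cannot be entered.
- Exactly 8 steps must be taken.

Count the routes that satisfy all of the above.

Need simple routes of exactly 8 moves from c1 to b2 (Manhattan distance 2, so 3 moves are spent on a detour and 3 undoing it).
Enumerating: c1 c2 c3 b3 a3 a2 a1 b1 b2 | c1 b1 a1 a2 a3 b3 c3 c2 b2.
That gives 2 routes.

2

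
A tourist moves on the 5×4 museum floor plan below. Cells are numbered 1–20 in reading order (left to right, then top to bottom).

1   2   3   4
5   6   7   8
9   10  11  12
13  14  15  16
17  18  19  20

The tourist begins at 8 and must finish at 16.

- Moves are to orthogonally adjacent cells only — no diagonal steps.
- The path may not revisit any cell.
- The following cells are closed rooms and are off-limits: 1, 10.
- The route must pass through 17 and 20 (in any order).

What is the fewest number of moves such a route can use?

Any route passes through 17 and 20 in some order between 8 and 16. Summing Manhattan distances along each leg and taking the cheapest ordering (8 → 17 → 20 → 16) gives a lower bound of 6 + 3 + 1 = 10 moves.
A route of 10 moves achieves this: 8 → 12 → 11 → 15 → 14 → 13 → 17 → 18 → 19 → 20 → 16.
Since 10 matches the lower bound, it is optimal.

10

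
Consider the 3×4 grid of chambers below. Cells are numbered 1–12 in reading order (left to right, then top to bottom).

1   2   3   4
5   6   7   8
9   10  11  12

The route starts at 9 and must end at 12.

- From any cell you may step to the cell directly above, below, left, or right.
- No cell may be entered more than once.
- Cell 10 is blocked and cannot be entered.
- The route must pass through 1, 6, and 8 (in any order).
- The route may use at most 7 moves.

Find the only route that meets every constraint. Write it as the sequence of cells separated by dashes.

The 7-move cap with required stops at 1, 6, 8 leaves no slack for detours.
Route from 9: 2× up (reaching 1), right to 2, down to 6, 2× right (reaching 8), down to 12 — 7 moves in all.
Check: all required cells visited; 7 ≤ 7 moves.

9 - 5 - 1 - 2 - 6 - 7 - 8 - 12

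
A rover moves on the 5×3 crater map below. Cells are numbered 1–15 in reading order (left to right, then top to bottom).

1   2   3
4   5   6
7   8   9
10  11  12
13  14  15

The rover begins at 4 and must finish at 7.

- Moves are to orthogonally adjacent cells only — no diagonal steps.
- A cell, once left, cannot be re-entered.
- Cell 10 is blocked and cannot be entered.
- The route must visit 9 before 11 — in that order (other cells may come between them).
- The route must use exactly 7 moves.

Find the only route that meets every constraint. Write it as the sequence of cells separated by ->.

4 -> 5 -> 6 -> 9 -> 12 -> 11 -> 8 -> 7

The waypoints must appear in the order 9, 11, with no cell reused.
Route from 4: right 2 to 6, down 2 to 12, left 1 to 11, up 1 to 8, left 1 to 7 — 7 moves in all.
Check: order respected (9 at step 3, 11 at step 5); 7 moves as required.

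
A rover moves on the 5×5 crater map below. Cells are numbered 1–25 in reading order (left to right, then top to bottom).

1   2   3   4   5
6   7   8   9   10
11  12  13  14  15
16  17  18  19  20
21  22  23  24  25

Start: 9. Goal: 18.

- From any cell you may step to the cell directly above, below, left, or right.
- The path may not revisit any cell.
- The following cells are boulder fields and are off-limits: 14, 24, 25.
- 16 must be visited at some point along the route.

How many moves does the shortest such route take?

Any route passes through 16 somewhere between 9 and 18. Summing Manhattan distances along the two legs (9 → 16 → 18) gives a lower bound of 5 + 2 = 7 moves.
A route of 7 moves achieves this: 9 → 8 → 13 → 12 → 11 → 16 → 17 → 18.
Since 7 matches the lower bound, it is optimal.

7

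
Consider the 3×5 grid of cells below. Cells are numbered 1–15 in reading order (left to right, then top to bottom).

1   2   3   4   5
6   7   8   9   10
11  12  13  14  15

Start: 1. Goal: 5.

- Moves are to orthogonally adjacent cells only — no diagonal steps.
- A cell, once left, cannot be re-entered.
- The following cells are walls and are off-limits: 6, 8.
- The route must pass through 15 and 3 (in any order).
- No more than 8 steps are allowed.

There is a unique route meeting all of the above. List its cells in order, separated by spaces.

Any route must reach 15 and 3 and still end at 5 within 8 moves, so the order of the required stops is forced.
Route from 1: 3× right (reaching 4), 2× down (reaching 14), right to 15, 2× up (reaching 5) — 8 moves in all.
Check: all required cells visited; 8 ≤ 8 moves.

1 2 3 4 9 14 15 10 5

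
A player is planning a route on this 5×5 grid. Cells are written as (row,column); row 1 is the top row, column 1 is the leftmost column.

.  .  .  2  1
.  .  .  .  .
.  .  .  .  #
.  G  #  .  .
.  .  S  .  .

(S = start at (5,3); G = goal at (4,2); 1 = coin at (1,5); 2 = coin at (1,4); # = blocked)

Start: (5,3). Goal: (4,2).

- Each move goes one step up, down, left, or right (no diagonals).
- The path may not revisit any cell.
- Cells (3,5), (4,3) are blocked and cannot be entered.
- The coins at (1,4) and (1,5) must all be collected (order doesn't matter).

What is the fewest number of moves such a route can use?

Any route passes through (1,4) and (1,5) in some order between (5,3) and (4,2). Summing Manhattan distances along each leg and taking the cheapest ordering ((5,3) → (1,5) → (1,4) → (4,2)) gives a lower bound of 6 + 1 + 5 = 12 moves.
A route of 12 moves achieves this: (5,3) → (5,4) → (4,4) → (3,4) → (2,4) → (2,5) → (1,5) → (1,4) → (1,3) → (2,3) → (3,3) → (3,2) → (4,2).
Since 12 matches the lower bound, it is optimal.

12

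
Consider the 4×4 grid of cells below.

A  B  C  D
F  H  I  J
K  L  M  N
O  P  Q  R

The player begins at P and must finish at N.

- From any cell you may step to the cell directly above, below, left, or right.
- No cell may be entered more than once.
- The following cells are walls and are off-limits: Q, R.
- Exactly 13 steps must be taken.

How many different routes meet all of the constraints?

Need simple routes of exactly 13 moves from P to N (Manhattan distance 3, so 5 moves are spent on a detour and 5 undoing it).
Enumerating: P O K F A B H L M I C D J N | P O K F A B C D J I H L M N | P O K L H F A B C D J I M N | P O K L M I H F A B C D J N.
That gives 4 routes.

4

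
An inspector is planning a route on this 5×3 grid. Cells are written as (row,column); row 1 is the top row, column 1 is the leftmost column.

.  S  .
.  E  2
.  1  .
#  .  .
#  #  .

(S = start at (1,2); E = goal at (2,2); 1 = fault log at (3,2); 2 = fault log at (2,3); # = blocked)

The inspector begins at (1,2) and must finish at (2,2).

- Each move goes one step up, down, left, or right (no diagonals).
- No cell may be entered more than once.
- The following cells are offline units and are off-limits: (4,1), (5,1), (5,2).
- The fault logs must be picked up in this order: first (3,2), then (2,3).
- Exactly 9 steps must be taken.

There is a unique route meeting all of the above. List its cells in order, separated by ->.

The waypoints must appear in the order (3,2), (2,3), with no cell reused.
Route from (1,2): left to (1,1), 2× down (reaching (3,1)), right to (3,2), down to (4,2), right to (4,3), 2× up (reaching (2,3)), left to (2,2) — 9 moves in all.
Check: order respected (1 at step 4, 2 at step 8); 9 moves as required.

(1,2) -> (1,1) -> (2,1) -> (3,1) -> (3,2) -> (4,2) -> (4,3) -> (3,3) -> (2,3) -> (2,2)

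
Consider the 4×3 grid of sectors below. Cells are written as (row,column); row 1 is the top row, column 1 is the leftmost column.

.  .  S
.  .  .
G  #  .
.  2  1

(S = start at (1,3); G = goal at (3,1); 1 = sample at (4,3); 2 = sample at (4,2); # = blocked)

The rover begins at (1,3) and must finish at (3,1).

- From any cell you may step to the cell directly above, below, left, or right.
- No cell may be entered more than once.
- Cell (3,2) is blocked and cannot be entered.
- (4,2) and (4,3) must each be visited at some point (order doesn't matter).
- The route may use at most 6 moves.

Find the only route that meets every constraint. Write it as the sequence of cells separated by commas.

(1,3), (2,3), (3,3), (4,3), (4,2), (4,1), (3,1)

Any route must reach (4,2) and (4,3) and still end at (3,1) within 6 moves, so the order of the required stops is forced.
Route from (1,3): 3× down (reaching (4,3)), 2× left (reaching (4,1)), up to (3,1) — 6 moves in all.
Check: all required cells visited; 6 ≤ 6 moves.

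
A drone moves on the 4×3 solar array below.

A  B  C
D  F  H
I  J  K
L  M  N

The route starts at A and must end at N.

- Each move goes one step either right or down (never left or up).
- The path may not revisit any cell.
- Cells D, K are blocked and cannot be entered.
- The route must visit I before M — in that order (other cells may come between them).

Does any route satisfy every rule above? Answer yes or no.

no

Every right/down route from A to I runs into a blocked cell, so that leg cannot be completed.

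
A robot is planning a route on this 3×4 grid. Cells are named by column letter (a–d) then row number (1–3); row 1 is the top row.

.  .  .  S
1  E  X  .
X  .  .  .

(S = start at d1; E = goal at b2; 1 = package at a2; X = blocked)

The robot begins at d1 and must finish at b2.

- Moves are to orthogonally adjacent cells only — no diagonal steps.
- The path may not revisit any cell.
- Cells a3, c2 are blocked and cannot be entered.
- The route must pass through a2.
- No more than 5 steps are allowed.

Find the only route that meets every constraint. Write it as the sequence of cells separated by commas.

d1, c1, b1, a1, a2, b2

The 5-move cap with required stops at a2 leaves no slack for detours.
Route from d1: left 3 to a1, down 1 to a2, right 1 to b2 — 5 moves in all.
Check: all required cells visited; 5 ≤ 5 moves.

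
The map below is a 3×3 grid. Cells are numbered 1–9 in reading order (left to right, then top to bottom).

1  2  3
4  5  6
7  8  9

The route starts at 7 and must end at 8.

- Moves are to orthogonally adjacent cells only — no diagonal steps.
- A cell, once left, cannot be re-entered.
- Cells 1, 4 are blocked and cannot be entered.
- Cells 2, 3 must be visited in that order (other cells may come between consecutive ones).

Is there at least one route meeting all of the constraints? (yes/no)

no

Every way from 7 to 2 runs through 8 — but 8 is where the route must end, so it would be entered once on the way to 2 and again at the finish.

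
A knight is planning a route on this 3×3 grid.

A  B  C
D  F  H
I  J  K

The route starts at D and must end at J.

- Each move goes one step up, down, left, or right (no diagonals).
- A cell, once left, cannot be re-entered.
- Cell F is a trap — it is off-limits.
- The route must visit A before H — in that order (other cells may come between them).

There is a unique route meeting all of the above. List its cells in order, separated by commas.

D, A, B, C, H, K, J

The waypoints must appear in the order A, H, with no cell reused.
Route from D: up 1 to A, right 2 to C, down 2 to K, left 1 to J — 6 moves in all.
Check: order respected (A at step 1, H at step 4).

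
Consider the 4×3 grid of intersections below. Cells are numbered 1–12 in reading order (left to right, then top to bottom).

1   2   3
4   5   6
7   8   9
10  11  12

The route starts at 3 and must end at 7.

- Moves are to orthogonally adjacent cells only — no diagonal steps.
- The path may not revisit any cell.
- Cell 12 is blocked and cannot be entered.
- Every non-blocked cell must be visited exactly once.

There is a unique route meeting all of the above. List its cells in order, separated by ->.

3 -> 2 -> 1 -> 4 -> 5 -> 6 -> 9 -> 8 -> 11 -> 10 -> 7

Need to visit all 11 open cells exactly once, starting at 3 and ending at 7.
Route from 3: left 2 to 1, down 1 to 4, right 2 to 6, down 1 to 9, left 1 to 8, down 1 to 11, left 1 to 10, up 1 to 7 — 10 moves in all.
Check: all 11 open cells covered.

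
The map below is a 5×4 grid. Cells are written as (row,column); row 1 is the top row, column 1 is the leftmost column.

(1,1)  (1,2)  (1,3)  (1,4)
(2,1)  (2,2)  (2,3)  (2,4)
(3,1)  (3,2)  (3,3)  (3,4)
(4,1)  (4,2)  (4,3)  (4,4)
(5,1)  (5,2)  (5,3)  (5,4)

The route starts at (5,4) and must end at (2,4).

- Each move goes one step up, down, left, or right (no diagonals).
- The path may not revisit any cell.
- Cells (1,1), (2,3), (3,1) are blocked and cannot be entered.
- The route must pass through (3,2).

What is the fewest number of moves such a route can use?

Any route passes through (3,2) somewhere between (5,4) and (2,4). Summing Manhattan distances along the two legs ((5,4) → (3,2) → (2,4)) gives a lower bound of 4 + 3 = 7 moves.
A route of 7 moves achieves this: (5,4) → (4,4) → (4,3) → (4,2) → (3,2) → (3,3) → (3,4) → (2,4).
Since 7 matches the lower bound, it is optimal.

7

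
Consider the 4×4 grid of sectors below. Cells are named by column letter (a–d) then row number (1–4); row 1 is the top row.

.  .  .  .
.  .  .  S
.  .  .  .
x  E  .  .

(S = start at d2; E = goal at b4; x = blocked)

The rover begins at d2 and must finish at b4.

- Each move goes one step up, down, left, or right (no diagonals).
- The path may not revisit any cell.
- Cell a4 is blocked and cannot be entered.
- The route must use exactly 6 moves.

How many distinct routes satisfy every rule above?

10

Need simple routes of exactly 6 moves from d2 to b4 (Manhattan distance 4, so 1 moves are spent on a detour and 1 undoing it).
Branch systematically from the start, pruning whenever the remaining move budget drops below the Manhattan distance to b4 or differs from it in parity. Grouping the completions by first move — via d1: 4; via d3: 2; via c2: 4 — and summing: 4 + 2 + 4 = 10.
That gives 10 routes.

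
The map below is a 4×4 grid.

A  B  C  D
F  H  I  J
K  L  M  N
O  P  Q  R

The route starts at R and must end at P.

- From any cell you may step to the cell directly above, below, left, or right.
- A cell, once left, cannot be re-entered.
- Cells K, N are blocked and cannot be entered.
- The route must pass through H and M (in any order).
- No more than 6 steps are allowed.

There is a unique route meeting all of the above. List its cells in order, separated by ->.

Any route must reach H and M and still end at P within 6 moves, so the order of the required stops is forced.
Route from R: left 1 to Q, up 2 to I, left 1 to H, down 2 to P — 6 moves in all.
Check: all required cells visited; 6 ≤ 6 moves.

R -> Q -> M -> I -> H -> L -> P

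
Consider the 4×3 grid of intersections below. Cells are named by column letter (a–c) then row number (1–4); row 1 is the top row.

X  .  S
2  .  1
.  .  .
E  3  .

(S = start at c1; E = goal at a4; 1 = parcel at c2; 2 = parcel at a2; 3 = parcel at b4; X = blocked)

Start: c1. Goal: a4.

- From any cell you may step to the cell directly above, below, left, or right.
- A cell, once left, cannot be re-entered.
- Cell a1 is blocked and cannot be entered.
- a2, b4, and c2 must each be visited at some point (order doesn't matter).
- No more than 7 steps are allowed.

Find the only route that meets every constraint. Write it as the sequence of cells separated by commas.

The budget equals the shortest possible length, so every move has to be on a shortest route through the required cells.
Route from c1: down to c2, 2× left (reaching a2), down to a3, right to b3, down to b4, left to a4 — 7 moves in all.
Check: all required cells visited; 7 ≤ 7 moves.

c1, c2, b2, a2, a3, b3, b4, a4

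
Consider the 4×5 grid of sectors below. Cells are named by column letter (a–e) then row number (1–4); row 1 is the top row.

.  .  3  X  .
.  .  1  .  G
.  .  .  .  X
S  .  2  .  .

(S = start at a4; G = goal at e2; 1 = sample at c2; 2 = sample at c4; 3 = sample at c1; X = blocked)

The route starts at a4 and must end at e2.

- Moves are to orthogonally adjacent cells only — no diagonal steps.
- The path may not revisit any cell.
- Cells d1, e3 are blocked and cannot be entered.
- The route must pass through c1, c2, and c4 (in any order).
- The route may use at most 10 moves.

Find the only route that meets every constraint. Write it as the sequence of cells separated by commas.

a4, b4, c4, c3, b3, b2, b1, c1, c2, d2, e2

Any route must reach c1, c2, and c4 and still end at e2 within 10 moves, so the order of the required stops is forced.
Route from a4: right 2 to c4, up 1 to c3, left 1 to b3, up 2 to b1, right 1 to c1, down 1 to c2, right 2 to e2 — 10 moves in all.
Check: all required cells visited; 10 ≤ 10 moves.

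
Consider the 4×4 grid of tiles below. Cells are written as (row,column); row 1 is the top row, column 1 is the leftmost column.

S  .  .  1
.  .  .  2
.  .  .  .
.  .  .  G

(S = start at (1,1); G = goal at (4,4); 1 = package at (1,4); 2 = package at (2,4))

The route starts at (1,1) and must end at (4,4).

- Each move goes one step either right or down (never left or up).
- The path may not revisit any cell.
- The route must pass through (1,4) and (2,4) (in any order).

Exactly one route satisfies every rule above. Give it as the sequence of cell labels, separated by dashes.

(1,1) - (1,2) - (1,3) - (1,4) - (2,4) - (3,4) - (4,4)

Moves only go right or down, so the column and row indices never decrease.
Route from (1,1): 3× right (reaching (1,4)), 3× down (reaching (4,4)) — 6 moves in all.
Check: all required cells visited.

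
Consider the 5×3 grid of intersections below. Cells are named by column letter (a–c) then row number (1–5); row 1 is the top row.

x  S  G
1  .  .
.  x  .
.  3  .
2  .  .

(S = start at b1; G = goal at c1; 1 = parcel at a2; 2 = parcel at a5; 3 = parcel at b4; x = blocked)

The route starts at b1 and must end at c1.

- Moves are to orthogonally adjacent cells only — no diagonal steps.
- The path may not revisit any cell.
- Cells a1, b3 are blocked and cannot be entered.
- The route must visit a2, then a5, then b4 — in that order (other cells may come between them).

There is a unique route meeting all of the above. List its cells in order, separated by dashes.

The waypoints must appear in the order a2, a5, b4, with no cell reused.
Route from b1: down 1 to b2, left 1 to a2, down 3 to a5, right 1 to b5, up 1 to b4, right 1 to c4, up 3 to c1 — 11 moves in all.
Check: order respected (1 at step 2, 2 at step 5, 3 at step 7).

b1 - b2 - a2 - a3 - a4 - a5 - b5 - b4 - c4 - c3 - c2 - c1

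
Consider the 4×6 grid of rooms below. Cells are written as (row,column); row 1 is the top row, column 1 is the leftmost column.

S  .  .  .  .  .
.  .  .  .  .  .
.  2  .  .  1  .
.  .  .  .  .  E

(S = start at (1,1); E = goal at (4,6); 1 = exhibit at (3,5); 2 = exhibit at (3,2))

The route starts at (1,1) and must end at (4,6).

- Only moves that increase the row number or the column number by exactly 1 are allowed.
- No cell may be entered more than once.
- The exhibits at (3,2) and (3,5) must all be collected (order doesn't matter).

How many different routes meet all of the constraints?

A right/down-only route from (1,1) to (4,6) makes exactly 3 down-moves and 5 right-moves in some order.
With no other constraints that would be C(8,3) = 56 routes.
A monotone route can only reach the required cells in the order (3,2), (3,5), so split there and multiply the segment counts: (1,1)→(3,2): 3; (3,2)→(3,5): 1; (3,5)→(4,6): 2; product = 6.
That gives 6 routes.

6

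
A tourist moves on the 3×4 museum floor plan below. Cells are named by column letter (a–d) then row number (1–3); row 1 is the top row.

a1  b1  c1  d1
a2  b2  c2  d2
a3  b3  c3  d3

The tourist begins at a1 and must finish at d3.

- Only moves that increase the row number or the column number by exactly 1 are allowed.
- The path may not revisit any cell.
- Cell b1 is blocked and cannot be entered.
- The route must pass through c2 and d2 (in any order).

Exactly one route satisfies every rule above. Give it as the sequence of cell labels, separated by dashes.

a1 - a2 - b2 - c2 - d2 - d3

Moves only go right or down, so the column and row indices never decrease.
Route from a1: down to a2, 3× right (reaching d2), down to d3 — 5 moves in all.
Check: all required cells visited.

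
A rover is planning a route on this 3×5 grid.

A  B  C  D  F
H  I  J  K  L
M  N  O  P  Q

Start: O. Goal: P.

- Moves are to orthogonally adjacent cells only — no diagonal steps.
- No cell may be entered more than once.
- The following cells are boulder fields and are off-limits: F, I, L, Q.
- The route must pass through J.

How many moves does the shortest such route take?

Any route passes through J somewhere between O and P. Summing Manhattan distances along the two legs (O → J → P) gives a lower bound of 1 + 2 = 3 moves.
A route of 3 moves achieves this: O → J → K → P.
Since 3 matches the lower bound, it is optimal.

3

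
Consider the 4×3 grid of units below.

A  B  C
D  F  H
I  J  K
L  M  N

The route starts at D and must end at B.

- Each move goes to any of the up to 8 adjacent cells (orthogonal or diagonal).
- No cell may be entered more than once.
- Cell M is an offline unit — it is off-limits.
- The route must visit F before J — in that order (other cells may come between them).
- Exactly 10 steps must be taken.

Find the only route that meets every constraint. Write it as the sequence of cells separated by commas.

D, A, F, I, L, J, N, K, H, C, B

The waypoints must appear in the order F, J, with no cell reused.
Route from D: up 1 to A, down-right 1 to F, down-left 1 to I, down 1 to L, up-right 1 to J, down-right 1 to N, up 3 to C, left 1 to B — 10 moves in all.
Check: order respected (F at step 2, J at step 5); 10 moves as required.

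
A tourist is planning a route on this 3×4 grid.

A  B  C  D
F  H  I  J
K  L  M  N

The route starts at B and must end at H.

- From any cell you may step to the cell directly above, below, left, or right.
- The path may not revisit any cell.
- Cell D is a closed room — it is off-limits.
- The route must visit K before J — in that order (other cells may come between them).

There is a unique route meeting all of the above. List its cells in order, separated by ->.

The waypoints must appear in the order K, J, with no cell reused.
Route from B: left to A, 2× down (reaching K), 3× right (reaching N), up to J, 2× left (reaching H) — 9 moves in all.
Check: order respected (K at step 3, J at step 7).

B -> A -> F -> K -> L -> M -> N -> J -> I -> H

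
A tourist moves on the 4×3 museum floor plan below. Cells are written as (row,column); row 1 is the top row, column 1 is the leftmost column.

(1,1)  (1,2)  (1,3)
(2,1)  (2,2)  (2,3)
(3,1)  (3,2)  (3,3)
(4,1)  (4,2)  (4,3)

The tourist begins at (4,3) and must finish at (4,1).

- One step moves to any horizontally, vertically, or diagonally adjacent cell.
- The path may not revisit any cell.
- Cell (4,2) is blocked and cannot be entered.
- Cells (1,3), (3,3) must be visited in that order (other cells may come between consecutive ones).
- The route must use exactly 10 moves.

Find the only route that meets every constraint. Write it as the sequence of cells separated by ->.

The waypoints must appear in the order (1,3), (3,3), with no cell reused.
Route from (4,3): 2× up-left (reaching (2,1)), up to (1,1), 2× right (reaching (1,3)), 2× down (reaching (3,3)), up-left to (2,2), down-left to (3,1), down to (4,1) — 10 moves in all.
Check: order respected ((1,3) at step 5, (3,3) at step 7); 10 moves as required.

(4,3) -> (3,2) -> (2,1) -> (1,1) -> (1,2) -> (1,3) -> (2,3) -> (3,3) -> (2,2) -> (3,1) -> (4,1)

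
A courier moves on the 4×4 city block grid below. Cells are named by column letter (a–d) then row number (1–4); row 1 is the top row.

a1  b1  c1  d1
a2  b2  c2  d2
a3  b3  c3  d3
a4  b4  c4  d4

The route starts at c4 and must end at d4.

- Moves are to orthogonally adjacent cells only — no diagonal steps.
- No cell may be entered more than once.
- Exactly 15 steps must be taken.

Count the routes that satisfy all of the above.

Need simple routes of exactly 15 moves from c4 to d4 (Manhattan distance 1, so 7 moves are spent on a detour and 7 undoing it).
Enumerating: c4 c3 c2 b2 b3 b4 a4 a3 a2 a1 b1 c1 d1 d2 d3 d4 | c4 c3 b3 b4 a4 a3 a2 a1 b1 b2 c2 c1 d1 d2 d3 d4 | c4 b4 a4 a3 a2 a1 b1 b2 b3 c3 c2 c1 d1 d2 d3 d4 | c4 b4 a4 a3 a2 a1 b1 c1 d1 d2 c2 b2 b3 c3 d3 d4 | c4 b4 a4 a3 b3 b2 a2 a1 b1 c1 d1 d2 c2 c3 d3 d4 | c4 b4 a4 a3 b3 c3 c2 b2 a2 a1 b1 c1 d1 d2 d3 d4.
That gives 6 routes.

6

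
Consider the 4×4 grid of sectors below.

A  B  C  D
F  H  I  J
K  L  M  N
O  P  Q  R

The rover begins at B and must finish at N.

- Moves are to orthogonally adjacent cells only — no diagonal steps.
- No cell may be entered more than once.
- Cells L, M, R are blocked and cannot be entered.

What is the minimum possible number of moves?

4

The Manhattan distance from B to N is |1−3| + |2−4| = 4, so at least 4 moves are needed.
A route of 4 moves achieves this: B → H → I → J → N.
Since 4 matches the lower bound, it is optimal.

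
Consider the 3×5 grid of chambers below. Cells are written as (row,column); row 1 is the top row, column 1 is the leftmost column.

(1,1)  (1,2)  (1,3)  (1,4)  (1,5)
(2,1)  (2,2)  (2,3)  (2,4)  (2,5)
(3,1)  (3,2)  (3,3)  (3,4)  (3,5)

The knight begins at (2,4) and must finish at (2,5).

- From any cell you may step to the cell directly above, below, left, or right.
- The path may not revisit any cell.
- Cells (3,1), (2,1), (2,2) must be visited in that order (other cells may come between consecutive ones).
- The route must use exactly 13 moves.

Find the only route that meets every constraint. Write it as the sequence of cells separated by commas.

(2,4), (3,4), (3,3), (3,2), (3,1), (2,1), (1,1), (1,2), (2,2), (2,3), (1,3), (1,4), (1,5), (2,5)

The waypoints must appear in the order (3,1), (2,1), (2,2), with no cell reused.
Route from (2,4): down 1 to (3,4), left 3 to (3,1), up 2 to (1,1), right 1 to (1,2), down 1 to (2,2), right 1 to (2,3), up 1 to (1,3), right 2 to (1,5), down 1 to (2,5) — 13 moves in all.
Check: order respected ((3,1) at step 4, (2,1) at step 5, (2,2) at step 8); 13 moves as required.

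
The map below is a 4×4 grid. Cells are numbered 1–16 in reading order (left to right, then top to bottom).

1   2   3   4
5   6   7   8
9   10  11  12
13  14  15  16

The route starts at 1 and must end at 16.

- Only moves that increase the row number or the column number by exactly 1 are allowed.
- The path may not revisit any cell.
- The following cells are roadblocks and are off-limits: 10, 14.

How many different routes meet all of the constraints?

10

A right/down-only route from 1 to 16 makes exactly 3 down-moves and 3 right-moves in some order.
With no other constraints that would be C(6,3) = 20 routes.
Subtract routes through each blocked cell (inclusion–exclusion for overlaps): − through 10: 9 − through 14: 4 + through 10&14: 3 → 10.
That gives 10 routes.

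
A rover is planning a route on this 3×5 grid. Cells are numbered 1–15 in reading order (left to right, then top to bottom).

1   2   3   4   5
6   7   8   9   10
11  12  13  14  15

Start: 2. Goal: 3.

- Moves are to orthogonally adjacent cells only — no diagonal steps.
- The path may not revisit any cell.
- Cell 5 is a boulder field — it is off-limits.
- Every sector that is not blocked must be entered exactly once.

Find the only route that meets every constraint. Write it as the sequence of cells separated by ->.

2 -> 1 -> 6 -> 11 -> 12 -> 7 -> 8 -> 13 -> 14 -> 15 -> 10 -> 9 -> 4 -> 3

Need to visit all 14 open cells exactly once, starting at 2 and ending at 3.
Cell 10 has only two open neighbours (15 and 9), so the path must pass straight through it: one of those is the cell it's entered from and the other is where it exits.
Route from 2: left 1 to 1, down 2 to 11, right 1 to 12, up 1 to 7, right 1 to 8, down 1 to 13, right 2 to 15, up 1 to 10, left 1 to 9, up 1 to 4, left 1 to 3 — 13 moves in all.
Check: all 14 open cells covered.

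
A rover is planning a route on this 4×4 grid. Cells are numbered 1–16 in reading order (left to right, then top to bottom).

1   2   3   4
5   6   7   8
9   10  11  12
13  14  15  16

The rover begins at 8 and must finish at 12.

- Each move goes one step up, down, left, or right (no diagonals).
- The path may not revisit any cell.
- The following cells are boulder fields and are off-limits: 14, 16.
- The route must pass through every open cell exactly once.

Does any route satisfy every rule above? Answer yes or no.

no

Cell 13 has only one open neighbour but is neither the start nor the goal, so a Hamiltonian route would have to both enter and leave it through the same neighbour — impossible without revisiting.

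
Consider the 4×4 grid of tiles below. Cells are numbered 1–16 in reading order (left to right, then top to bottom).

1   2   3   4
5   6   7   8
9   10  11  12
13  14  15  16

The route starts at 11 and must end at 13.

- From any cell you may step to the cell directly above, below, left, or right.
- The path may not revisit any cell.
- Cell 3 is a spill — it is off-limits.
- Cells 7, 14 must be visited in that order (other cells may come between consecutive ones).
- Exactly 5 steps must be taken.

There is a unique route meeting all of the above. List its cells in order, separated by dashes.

11 - 7 - 6 - 10 - 14 - 13

The waypoints must appear in the order 7, 14, with no cell reused.
Route from 11: up 1 to 7, left 1 to 6, down 2 to 14, left 1 to 13 — 5 moves in all.
Check: order respected (7 at step 1, 14 at step 4); 5 moves as required.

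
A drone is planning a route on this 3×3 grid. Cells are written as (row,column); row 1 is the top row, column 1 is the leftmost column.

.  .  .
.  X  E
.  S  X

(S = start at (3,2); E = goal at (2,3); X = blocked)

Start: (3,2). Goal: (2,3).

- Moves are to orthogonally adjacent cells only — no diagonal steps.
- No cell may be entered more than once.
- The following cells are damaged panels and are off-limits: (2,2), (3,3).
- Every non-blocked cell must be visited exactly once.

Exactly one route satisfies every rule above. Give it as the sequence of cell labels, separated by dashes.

Need to visit all 7 open cells exactly once, starting at (3,2) and ending at (2,3).
Cell (3,1) has only two open neighbours ((2,1) and (3,2)), so the path must pass straight through it: one of those is the cell it's entered from and the other is where it exits.
Route from (3,2): left 1 to (3,1), up 2 to (1,1), right 2 to (1,3), down 1 to (2,3) — 6 moves in all.
Check: all 7 open cells covered.

(3,2) - (3,1) - (2,1) - (1,1) - (1,2) - (1,3) - (2,3)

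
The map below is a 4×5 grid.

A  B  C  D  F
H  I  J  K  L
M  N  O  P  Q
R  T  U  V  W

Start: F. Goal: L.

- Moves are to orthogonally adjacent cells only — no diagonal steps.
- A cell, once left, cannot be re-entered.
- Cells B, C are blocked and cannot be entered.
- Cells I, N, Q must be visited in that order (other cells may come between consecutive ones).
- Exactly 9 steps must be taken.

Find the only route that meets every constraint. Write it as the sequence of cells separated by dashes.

The waypoints must appear in the order I, N, Q, with no cell reused.
Route from F: left to D, down to K, 2× left (reaching I), down to N, 3× right (reaching Q), up to L — 9 moves in all.
Check: order respected (I at step 4, N at step 5, Q at step 8); 9 moves as required.

F - D - K - J - I - N - O - P - Q - L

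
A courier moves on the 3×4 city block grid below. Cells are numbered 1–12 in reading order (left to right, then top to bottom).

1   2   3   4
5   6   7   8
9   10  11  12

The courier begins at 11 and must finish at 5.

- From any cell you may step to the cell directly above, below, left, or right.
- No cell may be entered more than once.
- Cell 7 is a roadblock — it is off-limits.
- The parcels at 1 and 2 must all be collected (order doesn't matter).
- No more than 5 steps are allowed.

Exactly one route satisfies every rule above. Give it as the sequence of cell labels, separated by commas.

11, 10, 6, 2, 1, 5

Any route must reach 1 and 2 and still end at 5 within 5 moves, so the order of the required stops is forced.
Route from 11: left to 10, 2× up (reaching 2), left to 1, down to 5 — 5 moves in all.
Check: all required cells visited; 5 ≤ 5 moves.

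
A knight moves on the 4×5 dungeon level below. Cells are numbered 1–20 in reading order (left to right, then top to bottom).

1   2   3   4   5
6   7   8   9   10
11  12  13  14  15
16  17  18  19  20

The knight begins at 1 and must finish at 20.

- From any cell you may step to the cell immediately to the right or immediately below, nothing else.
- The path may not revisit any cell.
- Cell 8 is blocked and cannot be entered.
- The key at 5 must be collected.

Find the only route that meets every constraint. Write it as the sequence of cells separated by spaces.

1 2 3 4 5 10 15 20

Moves only go right or down, so the column and row indices never decrease.
Route from 1: right 4 to 5, down 3 to 20 — 7 moves in all.
Check: all required cells visited.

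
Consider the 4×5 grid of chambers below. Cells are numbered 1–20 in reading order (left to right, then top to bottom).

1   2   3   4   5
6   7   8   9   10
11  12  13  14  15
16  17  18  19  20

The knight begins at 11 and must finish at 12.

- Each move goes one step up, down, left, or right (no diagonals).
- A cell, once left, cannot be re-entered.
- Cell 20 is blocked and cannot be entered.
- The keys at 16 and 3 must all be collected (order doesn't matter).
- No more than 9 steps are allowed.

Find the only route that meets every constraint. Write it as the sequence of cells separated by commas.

The budget equals the shortest possible length, so every move has to be on a shortest route through the required cells.
Route from 11: down to 16, 2× right (reaching 18), 3× up (reaching 3), left to 2, 2× down (reaching 12) — 9 moves in all.
Check: all required cells visited; 9 ≤ 9 moves.

11, 16, 17, 18, 13, 8, 3, 2, 7, 12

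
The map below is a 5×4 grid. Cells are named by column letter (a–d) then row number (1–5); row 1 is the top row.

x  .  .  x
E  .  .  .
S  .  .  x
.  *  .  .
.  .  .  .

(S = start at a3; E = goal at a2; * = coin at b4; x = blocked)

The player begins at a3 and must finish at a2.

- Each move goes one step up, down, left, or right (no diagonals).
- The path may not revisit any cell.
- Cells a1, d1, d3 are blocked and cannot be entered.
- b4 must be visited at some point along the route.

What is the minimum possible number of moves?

Any route passes through b4 somewhere between a3 and a2. Summing Manhattan distances along the two legs (a3 → b4 → a2) gives a lower bound of 2 + 3 = 5 moves.
A route of 5 moves achieves this: a3 → a4 → b4 → b3 → b2 → a2.
Since 5 matches the lower bound, it is optimal.

5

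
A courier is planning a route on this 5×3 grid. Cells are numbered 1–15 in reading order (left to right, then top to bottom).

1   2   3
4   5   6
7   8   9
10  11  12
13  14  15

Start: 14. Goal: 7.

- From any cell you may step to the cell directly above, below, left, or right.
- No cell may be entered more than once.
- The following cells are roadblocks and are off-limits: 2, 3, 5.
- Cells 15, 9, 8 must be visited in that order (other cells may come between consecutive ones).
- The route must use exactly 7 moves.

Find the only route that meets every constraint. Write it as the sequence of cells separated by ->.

14 -> 15 -> 12 -> 9 -> 8 -> 11 -> 10 -> 7

The waypoints must appear in the order 15, 9, 8, with no cell reused.
Route from 14: right 1 to 15, up 2 to 9, left 1 to 8, down 1 to 11, left 1 to 10, up 1 to 7 — 7 moves in all.
Check: order respected (15 at step 1, 9 at step 3, 8 at step 4); 7 moves as required.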